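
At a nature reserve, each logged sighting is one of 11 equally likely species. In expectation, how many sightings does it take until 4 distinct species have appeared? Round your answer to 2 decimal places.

4.70

With k distinct species already seen, the next new one arrives after an expected 11/(11-k) sightings.
Sum over k = 0,...,3: E = 11/11 + 11/10 + 11/9 + 11/8 = 4.697.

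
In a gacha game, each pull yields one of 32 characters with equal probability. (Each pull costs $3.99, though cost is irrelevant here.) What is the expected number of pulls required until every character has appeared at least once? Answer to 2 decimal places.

129.87

The wait to go from k to k+1 distinct characters is geometric with mean 32/(32-k).
E[T] = 32/32 + 32/31 + 32/30 + ... + 32/2 + 32/1 = 32·H_{32}.
H_{32} = 4.058, so E[T] = 129.872.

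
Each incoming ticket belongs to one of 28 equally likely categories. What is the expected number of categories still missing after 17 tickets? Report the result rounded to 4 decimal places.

15.0888

For each category, P(unseen after 17) = (27/28)^17 = 0.53889.
By linearity of expectation, E[unseen] = 28·(27/28)^17 = 15.08883.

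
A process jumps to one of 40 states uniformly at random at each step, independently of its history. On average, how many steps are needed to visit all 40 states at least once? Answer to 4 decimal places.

171.1417

Split into phases: going from k distinct to k+1 distinct takes on average 40/(40-k) steps.
E[T] = 40/40 + 40/39 + 40/38 + ... + 40/2 + 40/1 = 40·H_{40}.
H_{40} = 4.27854, so E[T] = 171.14172.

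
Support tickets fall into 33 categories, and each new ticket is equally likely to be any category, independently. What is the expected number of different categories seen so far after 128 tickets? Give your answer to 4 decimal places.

For each category, P(seen in 128 tickets) = 1 - (32/33)^128 = 0.98053.
By linearity of expectation, E[distinct seen] = 33·(1 - (32/33)^128) = 32.35742.

32.3574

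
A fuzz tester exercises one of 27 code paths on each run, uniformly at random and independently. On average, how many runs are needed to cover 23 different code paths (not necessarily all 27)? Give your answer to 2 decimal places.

48.82

With k distinct code paths already seen, the next new one arrives after an expected 27/(27-k) runs.
Sum over k = 0,...,22: E = 27/27 + 27/26 + 27/25 + ... + 27/6 + 27/5 = 48.819.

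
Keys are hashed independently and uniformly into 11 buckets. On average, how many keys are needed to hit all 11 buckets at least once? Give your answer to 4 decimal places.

33.2187

Split into phases: going from k distinct to k+1 distinct takes on average 11/(11-k) keys.
E[T] = 11/11 + 11/10 + 11/9 + ... + 11/2 + 11/1 = 11·H_{11}.
H_{11} = 3.01988, so E[T] = 33.21865.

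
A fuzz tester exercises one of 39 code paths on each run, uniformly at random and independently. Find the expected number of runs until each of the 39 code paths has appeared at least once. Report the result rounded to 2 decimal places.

Split into phases: going from k distinct to k+1 distinct takes on average 39/(39-k) runs.
E[T] = 39/39 + 39/38 + 39/37 + ... + 39/2 + 39/1 = 39·H_{39}.
H_{39} = 4.254, so E[T] = 165.888.

165.89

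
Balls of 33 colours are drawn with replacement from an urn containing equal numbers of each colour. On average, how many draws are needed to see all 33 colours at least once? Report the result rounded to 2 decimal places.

134.93

The wait to go from k to k+1 distinct colours is geometric with mean 33/(33-k).
E[T] = 33/33 + 33/32 + 33/31 + ... + 33/2 + 33/1 = 33·H_{33}.
H_{33} = 4.089, so E[T] = 134.930.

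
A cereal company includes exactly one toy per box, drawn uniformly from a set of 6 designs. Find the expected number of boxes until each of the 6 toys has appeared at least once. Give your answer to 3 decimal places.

After k distinct toys have appeared, the next box gives a new one with probability (6-k)/6, so the expected wait for the (k+1)-th is 6/(6-k).
E[T] = 6/6 + 6/5 + 6/4 + 6/3 + 6/2 + 6/1 = 6·H_{6}.
H_{6} = 2.4500, so E[T] = 14.7000.

14.700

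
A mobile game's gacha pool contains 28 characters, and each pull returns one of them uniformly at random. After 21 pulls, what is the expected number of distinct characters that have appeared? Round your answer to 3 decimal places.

14.954

For each character, P(seen in 21 pulls) = 1 - (27/28)^21 = 0.5341.
By linearity of expectation, E[distinct seen] = 28·(1 - (27/28)^21) = 14.9540.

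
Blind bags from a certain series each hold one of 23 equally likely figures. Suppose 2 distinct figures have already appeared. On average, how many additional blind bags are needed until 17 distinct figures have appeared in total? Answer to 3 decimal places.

The wait to go from k to k+1 distinct figures is geometric with mean 23/(23-k).
Sum over k = 2,...,16: E = 23/21 + 23/20 + 23/19 + ... + 23/8 + 23/7 = 27.4933.

27.493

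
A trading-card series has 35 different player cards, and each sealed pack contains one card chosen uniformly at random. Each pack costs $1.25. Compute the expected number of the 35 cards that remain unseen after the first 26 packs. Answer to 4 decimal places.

For each card, P(unseen after 26) = (34/35)^26 = 0.47063.
By linearity of expectation, E[unseen] = 35·(34/35)^26 = 16.47217.

16.4722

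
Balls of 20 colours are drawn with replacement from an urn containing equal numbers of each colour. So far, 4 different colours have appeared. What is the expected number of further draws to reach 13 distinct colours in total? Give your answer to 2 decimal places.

With k distinct colours already seen, the next new one takes an expected 20/(20-k) draws.
Sum over k = 4,...,12: E = 20/16 + 20/15 + 20/14 + ... + 20/9 + 20/8 = 15.757.

15.76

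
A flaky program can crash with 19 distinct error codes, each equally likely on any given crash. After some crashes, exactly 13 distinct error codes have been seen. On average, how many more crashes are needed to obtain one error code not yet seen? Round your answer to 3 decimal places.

3.167

Each crash yields a new error code with probability (19-13)/19 = 6/19, so the wait is geometric with mean 19/6.
E = 19/6 = 3.1667.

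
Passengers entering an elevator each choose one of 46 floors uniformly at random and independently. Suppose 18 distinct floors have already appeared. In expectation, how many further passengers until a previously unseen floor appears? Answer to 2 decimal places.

The number of passengers until the next new floor is geometric with success probability 28/46, so its mean is 46/28.
E = 46/28 = 1.643.

1.64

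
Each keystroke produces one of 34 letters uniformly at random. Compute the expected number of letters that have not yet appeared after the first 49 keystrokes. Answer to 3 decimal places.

For each letter, P(unseen after 49) = (33/34)^49 = 0.2316.
By linearity of expectation, E[unseen] = 34·(33/34)^49 = 7.8740.

7.874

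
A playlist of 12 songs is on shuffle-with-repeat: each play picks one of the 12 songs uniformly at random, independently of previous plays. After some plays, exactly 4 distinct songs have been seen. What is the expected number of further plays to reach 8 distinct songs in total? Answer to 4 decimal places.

With k distinct songs already seen, the next new one takes an expected 12/(12-k) plays.
Sum over k = 4,...,7: E = 12/8 + 12/7 + 12/6 + 12/5 = 7.61429.

7.6143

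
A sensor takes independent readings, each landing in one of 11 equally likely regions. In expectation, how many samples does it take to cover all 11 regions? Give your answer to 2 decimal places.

Split into phases: going from k distinct to k+1 distinct takes on average 11/(11-k) samples.
E[T] = 11/11 + 11/10 + 11/9 + ... + 11/2 + 11/1 = 11·H_{11}.
H_{11} = 3.020, so E[T] = 33.219.

33.22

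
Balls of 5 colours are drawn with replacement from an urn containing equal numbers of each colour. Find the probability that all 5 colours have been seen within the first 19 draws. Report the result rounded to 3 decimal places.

Let A_i be the event that colour i is missing after 19 draws. By inclusion–exclusion on the A_i,
P(all seen) = Σ_{j=0}^{5} (-1)^j C(5,j)((5-j)/5)^19
= 1.0000 - 0.0721 + 0.0006 - 0.0000 + 0.0000 - 0.0000
= 0.9286.

0.929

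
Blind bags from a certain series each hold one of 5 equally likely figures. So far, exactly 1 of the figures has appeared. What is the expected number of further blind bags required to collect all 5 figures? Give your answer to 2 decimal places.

10.42

From k distinct to k+1 distinct takes on average 5/(5-k) blind bags.
Sum over k = 1,...,4: E = 5/4 + 5/3 + 5/2 + 5/1 = 10.417.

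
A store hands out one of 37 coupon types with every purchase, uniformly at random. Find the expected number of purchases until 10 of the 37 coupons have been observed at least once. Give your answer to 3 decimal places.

11.475

Going from k to k+1 distinct takes a geometric number of purchases with mean 37/(37-k).
Sum over k = 0,...,9: E = 37/37 + 37/36 + 37/35 + ... + 37/29 + 37/28 = 11.4748.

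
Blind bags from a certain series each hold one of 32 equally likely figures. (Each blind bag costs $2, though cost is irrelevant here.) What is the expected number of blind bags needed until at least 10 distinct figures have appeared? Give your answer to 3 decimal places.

With k distinct figures already seen, the next new one arrives after an expected 32/(32-k) blind bags.
Sum over k = 0,...,9: E = 32/32 + 32/31 + 32/30 + ... + 32/24 + 32/23 = 11.7658.

11.766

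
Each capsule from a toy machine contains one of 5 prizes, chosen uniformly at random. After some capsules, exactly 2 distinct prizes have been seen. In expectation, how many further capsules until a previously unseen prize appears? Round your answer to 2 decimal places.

1.67

The number of capsules until the next new prize is geometric with success probability 3/5, so its mean is 5/3.
E = 5/3 = 1.667.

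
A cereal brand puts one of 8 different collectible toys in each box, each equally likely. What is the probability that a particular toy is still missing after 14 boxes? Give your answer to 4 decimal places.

Each box misses the fixed toy with probability (8-1)/8 = 7/8, independently.
P(still missing after 14) = (7/8)^14 = 0.15421.

0.1542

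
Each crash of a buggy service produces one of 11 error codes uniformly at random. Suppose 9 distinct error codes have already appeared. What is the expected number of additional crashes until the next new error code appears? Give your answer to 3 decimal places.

Each crash yields a new error code with probability (11-9)/11 = 2/11, so the wait is geometric with mean 11/2.
E = 11/2 = 5.5000.

5.500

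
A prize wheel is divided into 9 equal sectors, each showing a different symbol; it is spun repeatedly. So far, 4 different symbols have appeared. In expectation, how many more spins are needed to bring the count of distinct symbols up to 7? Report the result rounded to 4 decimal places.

7.0500

From k distinct to k+1 distinct takes on average 9/(9-k) spins.
Sum over k = 4,...,6: E = 9/5 + 9/4 + 9/3 = 7.05000.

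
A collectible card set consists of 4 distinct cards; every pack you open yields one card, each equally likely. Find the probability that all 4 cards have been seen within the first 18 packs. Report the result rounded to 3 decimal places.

By inclusion–exclusion over which cards are missing,
P(all seen) = Σ_{j=0}^{4} (-1)^j C(4,j)((4-j)/4)^18
= 1.0000 - 0.0226 + 0.0000 - 0.0000 + 0.0000
= 0.9775.

0.977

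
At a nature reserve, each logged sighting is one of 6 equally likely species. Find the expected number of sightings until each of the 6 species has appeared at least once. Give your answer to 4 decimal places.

14.7000

Split into phases: going from k distinct to k+1 distinct takes on average 6/(6-k) sightings.
E[T] = 6/6 + 6/5 + 6/4 + 6/3 + 6/2 + 6/1 = 6·H_{6}.
H_{6} = 2.45000, so E[T] = 14.70000.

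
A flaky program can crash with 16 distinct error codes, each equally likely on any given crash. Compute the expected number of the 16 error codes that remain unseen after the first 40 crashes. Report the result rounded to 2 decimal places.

For each error code, P(unseen after 40) = (15/16)^40 = 0.076.
By linearity of expectation, E[unseen] = 16·(15/16)^40 = 1.211.

1.21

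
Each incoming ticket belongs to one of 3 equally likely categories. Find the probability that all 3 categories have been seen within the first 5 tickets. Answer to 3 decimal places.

0.617

By inclusion–exclusion over which categories are missing,
P(all seen) = Σ_{j=0}^{3} (-1)^j C(3,j)((3-j)/3)^5
= 1.0000 - 0.3951 + 0.0123 - 0.0000
= 0.6173.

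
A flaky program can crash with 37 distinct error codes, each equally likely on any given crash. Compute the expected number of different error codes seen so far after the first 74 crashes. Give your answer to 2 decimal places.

For each error code, P(seen in 74 crashes) = 1 - (36/37)^74 = 0.868.
By linearity of expectation, E[distinct seen] = 37·(1 - (36/37)^74) = 32.129.

32.13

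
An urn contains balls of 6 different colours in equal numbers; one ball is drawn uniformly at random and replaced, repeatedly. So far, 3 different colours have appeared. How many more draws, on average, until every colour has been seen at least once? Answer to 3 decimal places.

The wait to go from k to k+1 distinct colours is geometric with mean 6/(6-k).
Sum over k = 3,...,5: E = 6/3 + 6/2 + 6/1 = 11.0000.

11.000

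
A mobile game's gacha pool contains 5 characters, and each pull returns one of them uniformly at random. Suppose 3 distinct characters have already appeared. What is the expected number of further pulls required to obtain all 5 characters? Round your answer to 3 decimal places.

With k distinct characters already seen, the next new one takes an expected 5/(5-k) pulls.
Sum over k = 3,...,4: E = 5/2 + 5/1 = 7.5000.

7.500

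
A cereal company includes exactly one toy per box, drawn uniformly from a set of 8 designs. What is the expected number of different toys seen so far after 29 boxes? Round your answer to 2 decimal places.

7.83

For each toy, P(seen in 29 boxes) = 1 - (7/8)^29 = 0.979.
By linearity of expectation, E[distinct seen] = 8·(1 - (7/8)^29) = 7.834.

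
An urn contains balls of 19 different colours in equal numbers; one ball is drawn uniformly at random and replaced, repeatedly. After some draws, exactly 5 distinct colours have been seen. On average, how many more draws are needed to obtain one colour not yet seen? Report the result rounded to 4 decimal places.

1.3571

Each draw yields a new colour with probability (19-5)/19 = 14/19, so the wait is geometric with mean 19/14.
E = 19/14 = 1.35714.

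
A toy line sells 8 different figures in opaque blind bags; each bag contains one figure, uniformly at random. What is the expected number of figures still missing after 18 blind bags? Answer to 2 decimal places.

For each figure, P(unseen after 18) = (7/8)^18 = 0.090.
By linearity of expectation, E[unseen] = 8·(7/8)^18 = 0.723.

0.72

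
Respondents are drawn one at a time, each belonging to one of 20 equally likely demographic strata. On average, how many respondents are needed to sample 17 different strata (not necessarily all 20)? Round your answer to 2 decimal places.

Going from k to k+1 distinct takes a geometric number of respondents with mean 20/(20-k).
Sum over k = 0,...,16: E = 20/20 + 20/19 + 20/18 + ... + 20/5 + 20/4 = 35.288.

35.29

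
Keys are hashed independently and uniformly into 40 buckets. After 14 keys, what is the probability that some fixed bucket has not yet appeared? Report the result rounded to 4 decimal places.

0.7016

On each key the fixed bucket fails to appear with probability 39/40.
P(still missing after 14) = (39/40)^14 = 0.70156.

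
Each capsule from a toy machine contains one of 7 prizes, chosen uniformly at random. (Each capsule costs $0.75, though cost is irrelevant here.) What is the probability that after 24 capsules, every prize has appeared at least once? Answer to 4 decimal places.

0.8334

Let A_i be the event that prize i is missing after 24 capsules. By inclusion–exclusion on the A_i,
P(all seen) = Σ_{j=0}^{7} (-1)^j C(7,j)((7-j)/7)^24
= 1.00000 - 0.17313 + 0.00653 - 0.00005 + 0.00000 - 0.00000 + 0.00000 - 0.00000
= 0.83335.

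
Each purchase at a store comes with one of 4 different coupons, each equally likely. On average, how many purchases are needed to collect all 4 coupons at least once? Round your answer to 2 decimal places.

After k distinct coupons have appeared, the next purchase gives a new one with probability (4-k)/4, so the expected wait for the (k+1)-th is 4/(4-k).
E[T] = 4/4 + 4/3 + 4/2 + 4/1 = 4·H_{4}.
H_{4} = 2.083, so E[T] = 8.333.

8.33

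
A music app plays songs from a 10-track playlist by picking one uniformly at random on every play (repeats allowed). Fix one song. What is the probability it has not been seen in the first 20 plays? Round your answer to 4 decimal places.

0.1216

Each play misses the fixed song with probability (10-1)/10 = 9/10, independently.
P(still missing after 20) = (9/10)^20 = 0.12158.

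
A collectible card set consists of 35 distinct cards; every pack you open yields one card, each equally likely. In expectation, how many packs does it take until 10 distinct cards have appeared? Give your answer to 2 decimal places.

11.58

Going from k to k+1 distinct takes a geometric number of packs with mean 35/(35-k).
Sum over k = 0,...,9: E = 35/35 + 35/34 + 35/33 + ... + 35/27 + 35/26 = 11.579.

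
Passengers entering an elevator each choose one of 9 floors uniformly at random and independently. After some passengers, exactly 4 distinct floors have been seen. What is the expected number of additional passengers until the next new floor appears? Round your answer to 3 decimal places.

The number of passengers until the next new floor is geometric with success probability 5/9, so its mean is 9/5.
E = 9/5 = 1.8000.

1.800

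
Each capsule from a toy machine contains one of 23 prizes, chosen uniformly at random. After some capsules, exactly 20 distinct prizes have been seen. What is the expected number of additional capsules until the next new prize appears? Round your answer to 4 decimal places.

Each capsule yields a new prize with probability (23-20)/23 = 3/23, so the wait is geometric with mean 23/3.
E = 23/3 = 7.66667.

7.6667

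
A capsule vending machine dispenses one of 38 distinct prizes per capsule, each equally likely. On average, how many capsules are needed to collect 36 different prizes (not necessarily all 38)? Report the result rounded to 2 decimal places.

103.66

Going from k to k+1 distinct takes a geometric number of capsules with mean 38/(38-k).
Sum over k = 0,...,35: E = 38/38 + 38/37 + 38/36 + ... + 38/4 + 38/3 = 103.660.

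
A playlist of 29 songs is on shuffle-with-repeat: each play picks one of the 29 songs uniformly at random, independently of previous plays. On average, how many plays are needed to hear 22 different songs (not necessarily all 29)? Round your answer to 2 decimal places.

39.70

With k distinct songs already seen, the next new one arrives after an expected 29/(29-k) plays.
Sum over k = 0,...,21: E = 29/29 + 29/28 + 29/27 + ... + 29/9 + 29/8 = 39.695.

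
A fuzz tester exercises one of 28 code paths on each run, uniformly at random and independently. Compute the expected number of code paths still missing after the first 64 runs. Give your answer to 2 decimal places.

For each code path, P(unseen after 64) = (27/28)^64 = 0.098.
By linearity of expectation, E[unseen] = 28·(27/28)^64 = 2.731.

2.73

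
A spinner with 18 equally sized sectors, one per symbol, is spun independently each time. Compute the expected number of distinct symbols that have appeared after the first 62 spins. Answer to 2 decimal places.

For each symbol, P(seen in 62 spins) = 1 - (17/18)^62 = 0.971.
By linearity of expectation, E[distinct seen] = 18·(1 - (17/18)^62) = 17.480.

17.48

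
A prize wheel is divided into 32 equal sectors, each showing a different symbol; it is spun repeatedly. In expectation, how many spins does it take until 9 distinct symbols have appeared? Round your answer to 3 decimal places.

Going from k to k+1 distinct takes a geometric number of spins with mean 32/(32-k).
Sum over k = 0,...,8: E = 32/32 + 32/31 + 32/30 + ... + 32/25 + 32/24 = 10.3745.

10.375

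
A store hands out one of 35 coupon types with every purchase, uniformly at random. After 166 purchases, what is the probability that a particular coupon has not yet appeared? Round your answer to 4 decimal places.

Each purchase misses the fixed coupon with probability (35-1)/35 = 34/35, independently.
P(still missing after 166) = (34/35)^166 = 0.00813.

0.0081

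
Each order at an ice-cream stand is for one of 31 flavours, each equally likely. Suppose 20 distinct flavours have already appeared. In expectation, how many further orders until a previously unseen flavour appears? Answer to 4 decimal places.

2.8182

Each order yields a new flavour with probability (31-20)/31 = 11/31, so the wait is geometric with mean 31/11.
E = 31/11 = 2.81818.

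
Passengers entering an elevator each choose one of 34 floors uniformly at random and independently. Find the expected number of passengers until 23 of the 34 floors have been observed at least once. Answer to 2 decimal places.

37.34

With k distinct floors already seen, the next new one arrives after an expected 34/(34-k) passengers.
Sum over k = 0,...,22: E = 34/34 + 34/33 + 34/32 + ... + 34/13 + 34/12 = 37.343.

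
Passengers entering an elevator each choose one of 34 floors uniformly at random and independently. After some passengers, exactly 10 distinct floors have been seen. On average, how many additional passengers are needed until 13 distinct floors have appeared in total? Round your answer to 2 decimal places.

With k distinct floors already seen, the next new one takes an expected 34/(34-k) passengers.
Sum over k = 10,...,12: E = 34/24 + 34/23 + 34/22 = 4.440.

4.44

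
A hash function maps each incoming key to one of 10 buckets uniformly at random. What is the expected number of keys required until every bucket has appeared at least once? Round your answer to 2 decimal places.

Split into phases: going from k distinct to k+1 distinct takes on average 10/(10-k) keys.
E[T] = 10/10 + 10/9 + 10/8 + ... + 10/2 + 10/1 = 10·H_{10}.
H_{10} = 2.929, so E[T] = 29.290.

29.29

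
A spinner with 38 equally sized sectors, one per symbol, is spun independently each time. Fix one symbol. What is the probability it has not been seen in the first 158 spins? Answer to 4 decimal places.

0.0148

Each spin misses the fixed symbol with probability (38-1)/38 = 37/38, independently.
P(still missing after 158) = (37/38)^158 = 0.01479.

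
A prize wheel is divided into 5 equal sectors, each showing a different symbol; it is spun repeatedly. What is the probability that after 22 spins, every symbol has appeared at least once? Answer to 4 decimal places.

0.9632

Let A_i be the event that symbol i is missing after 22 spins. By inclusion–exclusion on the A_i,
P(all seen) = Σ_{j=0}^{5} (-1)^j C(5,j)((5-j)/5)^22
= 1.00000 - 0.03689 + 0.00013 - 0.00000 + 0.00000 - 0.00000
= 0.96324.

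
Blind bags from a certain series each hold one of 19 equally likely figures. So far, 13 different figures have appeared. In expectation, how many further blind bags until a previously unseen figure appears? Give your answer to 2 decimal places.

3.17

Each blind bag yields a new figure with probability (19-13)/19 = 6/19, so the wait is geometric with mean 19/6.
E = 19/6 = 3.167.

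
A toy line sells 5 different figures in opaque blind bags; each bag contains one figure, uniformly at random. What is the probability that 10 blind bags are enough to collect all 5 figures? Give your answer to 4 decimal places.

0.5225

By inclusion–exclusion over which figures are missing,
P(all seen) = Σ_{j=0}^{5} (-1)^j C(5,j)((5-j)/5)^10
= 1.00000 - 0.53687 + 0.06047 - 0.00105 + 0.00000 - 0.00000
= 0.52255.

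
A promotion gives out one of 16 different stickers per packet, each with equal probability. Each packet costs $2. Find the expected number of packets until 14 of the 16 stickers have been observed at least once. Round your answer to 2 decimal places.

30.09

With k distinct stickers already seen, the next new one arrives after an expected 16/(16-k) packets.
Sum over k = 0,...,13: E = 16/16 + 16/15 + 16/14 + ... + 16/4 + 16/3 = 30.092.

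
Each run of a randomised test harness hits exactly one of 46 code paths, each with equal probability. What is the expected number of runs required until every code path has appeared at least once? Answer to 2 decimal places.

203.17

After k distinct code paths have appeared, the next run gives a new one with probability (46-k)/46, so the expected wait for the (k+1)-th is 46/(46-k).
E[T] = 46/46 + 46/45 + 46/44 + ... + 46/2 + 46/1 = 46·H_{46}.
H_{46} = 4.417, so E[T] = 203.168.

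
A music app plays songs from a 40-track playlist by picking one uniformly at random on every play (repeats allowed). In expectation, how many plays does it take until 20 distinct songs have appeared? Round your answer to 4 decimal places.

Going from k to k+1 distinct takes a geometric number of plays with mean 40/(40-k).
Sum over k = 0,...,19: E = 40/40 + 40/39 + 40/38 + ... + 40/22 + 40/21 = 27.23214.

27.2321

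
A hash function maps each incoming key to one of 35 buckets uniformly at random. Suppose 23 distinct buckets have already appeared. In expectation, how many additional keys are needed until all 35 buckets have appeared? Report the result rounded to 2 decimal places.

108.61

The wait to go from k to k+1 distinct buckets is geometric with mean 35/(35-k).
Sum over k = 23,...,34: E = 35/12 + 35/11 + 35/10 + ... + 35/2 + 35/1 = 108.612.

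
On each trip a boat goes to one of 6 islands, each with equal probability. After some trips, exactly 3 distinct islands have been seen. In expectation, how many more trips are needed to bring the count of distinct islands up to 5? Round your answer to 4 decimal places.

5.0000

From k distinct to k+1 distinct takes on average 6/(6-k) trips.
Sum over k = 3,...,4: E = 6/3 + 6/2 = 5.00000.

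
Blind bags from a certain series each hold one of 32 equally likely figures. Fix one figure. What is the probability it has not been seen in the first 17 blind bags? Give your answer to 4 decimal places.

Each blind bag misses the fixed figure with probability (32-1)/32 = 31/32, independently.
P(still missing after 17) = (31/32)^17 = 0.58291.

0.5829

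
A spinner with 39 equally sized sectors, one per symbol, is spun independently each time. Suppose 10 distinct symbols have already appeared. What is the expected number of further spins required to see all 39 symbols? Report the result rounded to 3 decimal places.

154.504

The wait to go from k to k+1 distinct symbols is geometric with mean 39/(39-k).
Sum over k = 10,...,38: E = 39/29 + 39/28 + 39/27 + ... + 39/2 + 39/1 = 154.5045.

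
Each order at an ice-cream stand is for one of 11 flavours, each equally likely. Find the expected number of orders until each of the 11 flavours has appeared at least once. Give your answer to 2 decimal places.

33.22

Split into phases: going from k distinct to k+1 distinct takes on average 11/(11-k) orders.
E[T] = 11/11 + 11/10 + 11/9 + ... + 11/2 + 11/1 = 11·H_{11}.
H_{11} = 3.020, so E[T] = 33.219.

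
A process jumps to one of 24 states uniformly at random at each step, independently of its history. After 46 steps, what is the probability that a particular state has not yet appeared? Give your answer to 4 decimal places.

Each step misses the fixed state with probability (24-1)/24 = 23/24, independently.
P(still missing after 46) = (23/24)^46 = 0.14118.

0.1412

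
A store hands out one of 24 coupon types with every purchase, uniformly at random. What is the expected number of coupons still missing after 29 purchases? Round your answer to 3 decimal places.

For each coupon, P(unseen after 29) = (23/24)^29 = 0.2911.
By linearity of expectation, E[unseen] = 24·(23/24)^29 = 6.9854.

6.985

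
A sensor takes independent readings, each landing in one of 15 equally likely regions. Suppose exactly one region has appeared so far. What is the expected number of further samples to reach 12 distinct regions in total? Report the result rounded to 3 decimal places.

From k distinct to k+1 distinct takes on average 15/(15-k) samples.
Sum over k = 1,...,11: E = 15/14 + 15/13 + 15/12 + ... + 15/5 + 15/4 = 21.2734.

21.273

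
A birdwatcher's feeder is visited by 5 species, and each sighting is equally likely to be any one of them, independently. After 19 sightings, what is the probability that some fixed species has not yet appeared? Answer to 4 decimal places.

0.0144

On each sighting the fixed species fails to appear with probability 4/5.
P(still missing after 19) = (4/5)^19 = 0.01441.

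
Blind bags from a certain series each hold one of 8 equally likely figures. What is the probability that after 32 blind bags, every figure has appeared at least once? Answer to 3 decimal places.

Let A_i be the event that figure i is missing after 32 blind bags. By inclusion–exclusion on the A_i,
P(all seen) = Σ_{j=0}^{8} (-1)^j C(8,j)((8-j)/8)^32
= 1.0000 - 0.1115 + 0.0028 - 0.0000 + 0.0000 - 0.0000 + 0.0000 - 0.0000 + 0.0000
= 0.8913.

0.891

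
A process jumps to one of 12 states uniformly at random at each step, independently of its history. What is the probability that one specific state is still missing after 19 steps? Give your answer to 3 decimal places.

Each step misses the fixed state with probability (12-1)/12 = 11/12, independently.
P(still missing after 19) = (11/12)^19 = 0.1914.

0.191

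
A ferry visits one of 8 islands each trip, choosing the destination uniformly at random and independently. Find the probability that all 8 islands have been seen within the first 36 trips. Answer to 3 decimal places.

0.936

Let A_i be the event that island i is missing after 36 trips. By inclusion–exclusion on the A_i,
P(all seen) = Σ_{j=0}^{8} (-1)^j C(8,j)((8-j)/8)^36
= 1.0000 - 0.0654 + 0.0009 - 0.0000 + 0.0000 - 0.0000 + 0.0000 - 0.0000 + 0.0000
= 0.9355.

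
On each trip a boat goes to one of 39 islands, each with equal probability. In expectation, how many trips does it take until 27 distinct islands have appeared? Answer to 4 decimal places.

With k distinct islands already seen, the next new one arrives after an expected 39/(39-k) trips.
Sum over k = 0,...,26: E = 39/39 + 39/38 + 39/37 + ... + 39/14 + 39/13 = 44.86296.

44.8630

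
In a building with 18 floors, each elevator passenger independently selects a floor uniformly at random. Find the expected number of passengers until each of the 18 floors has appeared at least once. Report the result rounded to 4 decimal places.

62.9119

After k distinct floors have appeared, the next passenger gives a new one with probability (18-k)/18, so the expected wait for the (k+1)-th is 18/(18-k).
E[T] = 18/18 + 18/17 + 18/16 + ... + 18/2 + 18/1 = 18·H_{18}.
H_{18} = 3.49511, so E[T] = 62.91195.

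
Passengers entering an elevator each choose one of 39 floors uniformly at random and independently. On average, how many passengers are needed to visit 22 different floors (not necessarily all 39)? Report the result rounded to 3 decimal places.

With k distinct floors already seen, the next new one arrives after an expected 39/(39-k) passengers.
Sum over k = 0,...,21: E = 39/39 + 39/38 + 39/37 + ... + 39/19 + 39/18 = 31.7456.

31.746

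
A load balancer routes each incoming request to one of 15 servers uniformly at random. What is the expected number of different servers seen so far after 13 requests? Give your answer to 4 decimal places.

8.8826

For each server, P(seen in 13 requests) = 1 - (14/15)^13 = 0.59217.
By linearity of expectation, E[distinct seen] = 15·(1 - (14/15)^13) = 8.88257.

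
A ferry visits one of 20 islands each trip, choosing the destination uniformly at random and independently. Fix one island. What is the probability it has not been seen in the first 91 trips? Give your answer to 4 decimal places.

On each trip the fixed island fails to appear with probability 19/20.
P(still missing after 91) = (19/20)^91 = 0.00939.

0.0094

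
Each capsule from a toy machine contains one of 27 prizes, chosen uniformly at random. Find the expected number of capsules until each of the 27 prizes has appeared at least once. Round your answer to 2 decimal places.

Split into phases: going from k distinct to k+1 distinct takes on average 27/(27-k) capsules.
E[T] = 27/27 + 27/26 + 27/25 + ... + 27/2 + 27/1 = 27·H_{27}.
H_{27} = 3.891, so E[T] = 105.069.

105.07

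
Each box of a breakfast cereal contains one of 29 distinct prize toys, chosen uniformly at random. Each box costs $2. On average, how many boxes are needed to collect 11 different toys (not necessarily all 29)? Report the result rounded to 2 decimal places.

With k distinct toys already seen, the next new one arrives after an expected 29/(29-k) boxes.
Sum over k = 0,...,10: E = 29/29 + 29/28 + 29/27 + ... + 29/20 + 29/19 = 13.530.

13.53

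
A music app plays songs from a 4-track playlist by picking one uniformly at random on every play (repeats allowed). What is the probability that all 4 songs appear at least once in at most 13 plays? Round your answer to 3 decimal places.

Let A_i be the event that song i is missing after 13 plays. By inclusion–exclusion on the A_i,
P(all seen) = Σ_{j=0}^{4} (-1)^j C(4,j)((4-j)/4)^13
= 1.0000 - 0.0950 + 0.0007 - 0.0000 + 0.0000
= 0.9057.

0.906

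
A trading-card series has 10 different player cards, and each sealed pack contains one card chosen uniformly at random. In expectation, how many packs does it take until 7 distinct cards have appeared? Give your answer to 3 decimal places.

Going from k to k+1 distinct takes a geometric number of packs with mean 10/(10-k).
Sum over k = 0,...,6: E = 10/10 + 10/9 + 10/8 + ... + 10/5 + 10/4 = 10.9563.

10.956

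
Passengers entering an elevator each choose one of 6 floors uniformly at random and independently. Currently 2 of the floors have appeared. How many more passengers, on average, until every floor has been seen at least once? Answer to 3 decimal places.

From k distinct to k+1 distinct takes on average 6/(6-k) passengers.
Sum over k = 2,...,5: E = 6/4 + 6/3 + 6/2 + 6/1 = 12.5000.

12.500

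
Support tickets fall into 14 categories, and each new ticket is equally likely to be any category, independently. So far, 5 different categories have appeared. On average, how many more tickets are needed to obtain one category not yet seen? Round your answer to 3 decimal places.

The number of tickets until the next new category is geometric with success probability 9/14, so its mean is 14/9.
E = 14/9 = 1.5556.

1.556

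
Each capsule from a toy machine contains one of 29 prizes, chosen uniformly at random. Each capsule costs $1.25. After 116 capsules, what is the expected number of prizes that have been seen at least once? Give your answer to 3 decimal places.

28.505

For each prize, P(seen in 116 capsules) = 1 - (28/29)^116 = 0.9829.
By linearity of expectation, E[distinct seen] = 29·(1 - (28/29)^116) = 28.5050.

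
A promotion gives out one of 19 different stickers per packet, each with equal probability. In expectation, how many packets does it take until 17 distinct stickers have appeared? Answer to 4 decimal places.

38.9071

Going from k to k+1 distinct takes a geometric number of packets with mean 19/(19-k).
Sum over k = 0,...,16: E = 19/19 + 19/18 + 19/17 + ... + 19/4 + 19/3 = 38.90705.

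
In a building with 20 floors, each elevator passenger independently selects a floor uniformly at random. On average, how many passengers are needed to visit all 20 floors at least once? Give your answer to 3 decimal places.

71.955

The wait to go from k to k+1 distinct floors is geometric with mean 20/(20-k).
E[T] = 20/20 + 20/19 + 20/18 + ... + 20/2 + 20/1 = 20·H_{20}.
H_{20} = 3.5977, so E[T] = 71.9548.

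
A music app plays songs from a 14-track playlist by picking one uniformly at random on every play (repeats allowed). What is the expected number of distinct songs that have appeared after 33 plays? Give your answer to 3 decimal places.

12.787

For each song, P(seen in 33 plays) = 1 - (13/14)^33 = 0.9133.
By linearity of expectation, E[distinct seen] = 14·(1 - (13/14)^33) = 12.7865.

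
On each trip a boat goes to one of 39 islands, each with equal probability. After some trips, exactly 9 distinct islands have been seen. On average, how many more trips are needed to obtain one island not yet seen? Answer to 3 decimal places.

Each trip yields a new island with probability (39-9)/39 = 30/39, so the wait is geometric with mean 39/30.
E = 39/30 = 1.3000.

1.300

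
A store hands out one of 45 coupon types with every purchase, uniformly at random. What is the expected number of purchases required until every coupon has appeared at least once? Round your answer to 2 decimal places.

197.77

The wait to go from k to k+1 distinct coupons is geometric with mean 45/(45-k).
E[T] = 45/45 + 45/44 + 45/43 + ... + 45/2 + 45/1 = 45·H_{45}.
H_{45} = 4.395, so E[T] = 197.773.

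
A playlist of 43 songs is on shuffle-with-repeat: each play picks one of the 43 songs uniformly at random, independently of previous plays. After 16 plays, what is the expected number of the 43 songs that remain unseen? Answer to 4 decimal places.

For each song, P(unseen after 16) = (42/43)^16 = 0.68627.
By linearity of expectation, E[unseen] = 43·(42/43)^16 = 29.50950.

29.5095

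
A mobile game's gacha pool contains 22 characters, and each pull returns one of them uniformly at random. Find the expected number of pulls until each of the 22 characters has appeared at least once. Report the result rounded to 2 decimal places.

81.20

After k distinct characters have appeared, the next pull gives a new one with probability (22-k)/22, so the expected wait for the (k+1)-th is 22/(22-k).
E[T] = 22/22 + 22/21 + 22/20 + ... + 22/2 + 22/1 = 22·H_{22}.
H_{22} = 3.691, so E[T] = 81.198.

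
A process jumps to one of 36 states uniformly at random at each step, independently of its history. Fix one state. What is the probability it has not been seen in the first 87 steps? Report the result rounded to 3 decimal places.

Each step misses the fixed state with probability (36-1)/36 = 35/36, independently.
P(still missing after 87) = (35/36)^87 = 0.0862.

0.086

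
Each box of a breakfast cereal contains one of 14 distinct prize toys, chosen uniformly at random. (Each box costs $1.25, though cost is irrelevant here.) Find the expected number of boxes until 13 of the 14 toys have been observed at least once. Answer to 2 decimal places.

With k distinct toys already seen, the next new one arrives after an expected 14/(14-k) boxes.
Sum over k = 0,...,12: E = 14/14 + 14/13 + 14/12 + ... + 14/3 + 14/2 = 31.522.

31.52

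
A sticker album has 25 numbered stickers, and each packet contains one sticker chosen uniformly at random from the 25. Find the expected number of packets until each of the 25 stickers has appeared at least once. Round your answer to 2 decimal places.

After k distinct stickers have appeared, the next packet gives a new one with probability (25-k)/25, so the expected wait for the (k+1)-th is 25/(25-k).
E[T] = 25/25 + 25/24 + 25/23 + ... + 25/2 + 25/1 = 25·H_{25}.
H_{25} = 3.816, so E[T] = 95.399.

95.40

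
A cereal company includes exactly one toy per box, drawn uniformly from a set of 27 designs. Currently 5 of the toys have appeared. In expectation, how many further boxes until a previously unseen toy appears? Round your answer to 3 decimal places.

Each box yields a new toy with probability (27-5)/27 = 22/27, so the wait is geometric with mean 27/22.
E = 27/22 = 1.2273.

1.227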